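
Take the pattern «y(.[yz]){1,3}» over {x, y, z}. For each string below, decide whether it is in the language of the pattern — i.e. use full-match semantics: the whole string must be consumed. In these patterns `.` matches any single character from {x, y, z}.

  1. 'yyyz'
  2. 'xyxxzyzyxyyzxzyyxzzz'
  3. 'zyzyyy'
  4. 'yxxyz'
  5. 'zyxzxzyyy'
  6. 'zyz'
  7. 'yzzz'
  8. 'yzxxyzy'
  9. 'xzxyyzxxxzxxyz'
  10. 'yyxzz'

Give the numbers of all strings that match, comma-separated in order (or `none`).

1 → no match
2 → no match — must start with 'y'
3 → no match — must start with 'y'
4 → no match
5 → no match — must start with 'y'
6 → no match — must start with 'y'
7 → no match
8 → no match
9 → no match — must start with 'y'
10 → no match

none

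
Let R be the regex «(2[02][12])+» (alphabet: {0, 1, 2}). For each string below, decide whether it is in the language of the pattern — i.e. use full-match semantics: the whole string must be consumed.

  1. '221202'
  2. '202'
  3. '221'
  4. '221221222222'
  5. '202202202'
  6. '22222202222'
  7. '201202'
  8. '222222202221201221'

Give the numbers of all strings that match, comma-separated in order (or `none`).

1 → match
2 → match
3 → match
4 → match
5 → match
6 → no match
7 → match
8 → match

1, 2, 3, 4, 5, 7, 8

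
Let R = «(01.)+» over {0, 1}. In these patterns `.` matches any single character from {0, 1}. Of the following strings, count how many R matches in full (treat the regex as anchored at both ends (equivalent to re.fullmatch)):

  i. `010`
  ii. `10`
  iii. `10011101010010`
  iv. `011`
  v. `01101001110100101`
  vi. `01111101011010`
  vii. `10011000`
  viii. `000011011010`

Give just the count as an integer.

i → match
ii → no match — must start with `01`
iii → no match — must start with `01`
iv → match
v → no match
vi → no match
vii → no match — must start with `01`
viii → no match — must start with `01`
Total matched: 2

2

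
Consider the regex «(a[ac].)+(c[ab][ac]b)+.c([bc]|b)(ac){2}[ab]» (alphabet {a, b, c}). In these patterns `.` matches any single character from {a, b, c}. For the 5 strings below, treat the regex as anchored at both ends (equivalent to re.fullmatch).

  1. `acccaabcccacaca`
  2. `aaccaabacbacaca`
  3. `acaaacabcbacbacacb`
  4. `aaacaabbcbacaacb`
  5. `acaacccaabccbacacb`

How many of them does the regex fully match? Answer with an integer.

3

1 → match
2 → match
3 → no match
4 → no match
5 → match
Total matched: 3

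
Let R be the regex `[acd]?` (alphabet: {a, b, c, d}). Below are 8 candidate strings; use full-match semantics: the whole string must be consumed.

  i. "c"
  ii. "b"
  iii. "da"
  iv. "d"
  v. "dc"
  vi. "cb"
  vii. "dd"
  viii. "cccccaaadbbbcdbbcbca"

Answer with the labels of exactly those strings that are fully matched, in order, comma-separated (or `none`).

i, iv

i → match
ii → no match
iii → no match
iv → match
v → no match
vi → no match
vii → no match
viii → no match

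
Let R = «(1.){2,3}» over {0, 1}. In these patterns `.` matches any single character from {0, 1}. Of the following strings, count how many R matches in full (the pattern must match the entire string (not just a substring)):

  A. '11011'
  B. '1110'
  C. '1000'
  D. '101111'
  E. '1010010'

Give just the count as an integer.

A → no match
B → match
C → no match
D → match
E → no match
Total matched: 2

2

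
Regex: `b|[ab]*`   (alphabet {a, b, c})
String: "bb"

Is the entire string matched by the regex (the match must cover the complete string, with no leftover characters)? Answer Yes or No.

Yes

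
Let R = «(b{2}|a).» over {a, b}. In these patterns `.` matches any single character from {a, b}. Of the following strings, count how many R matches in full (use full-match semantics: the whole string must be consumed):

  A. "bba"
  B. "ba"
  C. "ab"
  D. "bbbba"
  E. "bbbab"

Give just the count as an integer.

2

A. "bba" → match
B. "ba" → no match
C. "ab" → match
D. "bbbba" → no match
E. "bbbab" → no match
Total matched: 2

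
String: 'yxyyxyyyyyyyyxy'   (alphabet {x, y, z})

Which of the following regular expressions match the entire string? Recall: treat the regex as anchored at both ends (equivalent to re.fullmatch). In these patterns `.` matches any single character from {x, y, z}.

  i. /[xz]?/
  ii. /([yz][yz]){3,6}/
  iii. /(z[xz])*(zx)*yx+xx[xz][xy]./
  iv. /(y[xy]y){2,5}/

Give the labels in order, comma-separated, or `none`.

iv

i → no match
ii → no match
iii → no match
iv → match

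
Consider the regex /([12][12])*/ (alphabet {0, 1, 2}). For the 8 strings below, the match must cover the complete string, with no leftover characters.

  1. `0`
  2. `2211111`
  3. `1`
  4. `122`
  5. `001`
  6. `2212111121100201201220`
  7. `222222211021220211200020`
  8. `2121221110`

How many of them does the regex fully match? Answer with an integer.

1 → no match
2 → no match
3 → no match
4 → no match
5 → no match
6 → no match
7 → no match
8 → no match
Total matched: 0

0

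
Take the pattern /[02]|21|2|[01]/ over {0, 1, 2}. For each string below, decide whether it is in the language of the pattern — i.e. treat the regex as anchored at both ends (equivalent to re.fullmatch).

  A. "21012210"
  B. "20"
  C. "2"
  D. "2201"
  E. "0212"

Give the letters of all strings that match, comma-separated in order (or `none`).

A. "21012210" → no match
B. "20" → no match
C. "2" → match
D. "2201" → no match
E. "0212" → no match

C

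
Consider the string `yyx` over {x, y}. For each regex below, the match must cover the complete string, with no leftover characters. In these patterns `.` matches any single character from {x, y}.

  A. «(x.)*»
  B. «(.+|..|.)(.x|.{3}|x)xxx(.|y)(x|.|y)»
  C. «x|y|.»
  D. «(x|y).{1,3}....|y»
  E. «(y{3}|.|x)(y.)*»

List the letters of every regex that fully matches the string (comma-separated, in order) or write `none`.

A → no match
B → no match
C → no match
D → no match
E → match

E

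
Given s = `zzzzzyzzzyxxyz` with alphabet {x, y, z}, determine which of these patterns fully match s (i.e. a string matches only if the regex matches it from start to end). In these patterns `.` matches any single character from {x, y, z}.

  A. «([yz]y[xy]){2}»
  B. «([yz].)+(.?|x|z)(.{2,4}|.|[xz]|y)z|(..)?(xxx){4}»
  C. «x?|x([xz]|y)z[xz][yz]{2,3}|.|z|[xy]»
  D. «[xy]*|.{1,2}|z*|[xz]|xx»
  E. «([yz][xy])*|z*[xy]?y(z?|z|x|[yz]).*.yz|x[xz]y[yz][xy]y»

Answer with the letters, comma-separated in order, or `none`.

B, E

A → no match
B → match
C → no match
D → no match
E → match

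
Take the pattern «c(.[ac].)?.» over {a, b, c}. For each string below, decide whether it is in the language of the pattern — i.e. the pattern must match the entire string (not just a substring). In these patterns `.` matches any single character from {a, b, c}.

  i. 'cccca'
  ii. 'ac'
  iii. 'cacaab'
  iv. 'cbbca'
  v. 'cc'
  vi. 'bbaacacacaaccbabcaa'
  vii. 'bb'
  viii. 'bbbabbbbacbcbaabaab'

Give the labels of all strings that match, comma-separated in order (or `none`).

i, v

i. 'cccca' → match
ii. 'ac' → no match — must start with 'c'
iii. 'cacaab' → no match
iv. 'cbbca' → no match
v. 'cc' → match
vi → no match — must start with 'c'
vii. 'bb' → no match — must start with 'c'
viii → no match — must start with 'c'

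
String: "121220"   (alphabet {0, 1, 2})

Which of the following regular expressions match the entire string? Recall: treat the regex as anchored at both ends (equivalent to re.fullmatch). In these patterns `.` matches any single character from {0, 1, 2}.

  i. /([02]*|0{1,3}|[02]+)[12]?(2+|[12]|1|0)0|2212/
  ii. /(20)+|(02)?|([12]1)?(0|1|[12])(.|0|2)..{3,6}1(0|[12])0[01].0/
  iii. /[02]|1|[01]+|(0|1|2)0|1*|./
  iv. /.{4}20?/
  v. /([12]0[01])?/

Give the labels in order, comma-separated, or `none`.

iv

i → no match
ii → no match
iii → no match
iv → match
v → no match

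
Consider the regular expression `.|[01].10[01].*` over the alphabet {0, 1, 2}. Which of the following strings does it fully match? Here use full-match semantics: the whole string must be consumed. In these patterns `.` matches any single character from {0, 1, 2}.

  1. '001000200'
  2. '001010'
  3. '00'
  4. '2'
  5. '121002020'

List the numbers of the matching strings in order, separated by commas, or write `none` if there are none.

1, 2, 4, 5

1 → match
2 → match
3 → no match
4 → match
5 → match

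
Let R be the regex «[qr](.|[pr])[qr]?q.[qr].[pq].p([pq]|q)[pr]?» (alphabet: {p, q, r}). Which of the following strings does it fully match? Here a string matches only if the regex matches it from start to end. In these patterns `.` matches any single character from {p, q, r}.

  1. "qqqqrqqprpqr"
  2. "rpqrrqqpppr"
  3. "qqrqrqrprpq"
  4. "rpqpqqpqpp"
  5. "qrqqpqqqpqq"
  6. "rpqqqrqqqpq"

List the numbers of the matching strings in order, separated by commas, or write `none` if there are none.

1, 2, 3, 4, 6

1 → match
2 → match
3 → match
4 → match
5 → no match
6 → match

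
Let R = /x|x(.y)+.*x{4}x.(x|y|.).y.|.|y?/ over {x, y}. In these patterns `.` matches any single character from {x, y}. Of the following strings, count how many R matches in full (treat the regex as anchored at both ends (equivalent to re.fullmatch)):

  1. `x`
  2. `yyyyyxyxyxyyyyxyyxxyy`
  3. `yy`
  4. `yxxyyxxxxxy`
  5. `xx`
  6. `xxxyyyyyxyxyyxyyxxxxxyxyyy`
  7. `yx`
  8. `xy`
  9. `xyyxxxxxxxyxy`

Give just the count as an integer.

1

1. `x` → match
2 → no match
3. `yy` → no match
4. `yxxyyxxxxxy` → no match
5. `xx` → no match
6 → no match
7. `yx` → no match
8. `xy` → no match
9 → no match
Total matched: 1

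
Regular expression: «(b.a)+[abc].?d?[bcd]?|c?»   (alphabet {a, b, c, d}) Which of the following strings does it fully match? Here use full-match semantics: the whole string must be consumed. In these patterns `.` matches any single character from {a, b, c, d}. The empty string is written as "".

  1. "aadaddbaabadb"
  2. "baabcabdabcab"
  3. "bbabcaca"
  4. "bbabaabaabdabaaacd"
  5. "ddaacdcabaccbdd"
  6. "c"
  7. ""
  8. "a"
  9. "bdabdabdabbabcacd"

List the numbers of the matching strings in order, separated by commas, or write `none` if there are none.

2, 3, 4, 6, 7, 9

1 → no match
2 → match
3 → match
4 → match
5 → no match
6 → match
7 → match
8 → no match
9 → match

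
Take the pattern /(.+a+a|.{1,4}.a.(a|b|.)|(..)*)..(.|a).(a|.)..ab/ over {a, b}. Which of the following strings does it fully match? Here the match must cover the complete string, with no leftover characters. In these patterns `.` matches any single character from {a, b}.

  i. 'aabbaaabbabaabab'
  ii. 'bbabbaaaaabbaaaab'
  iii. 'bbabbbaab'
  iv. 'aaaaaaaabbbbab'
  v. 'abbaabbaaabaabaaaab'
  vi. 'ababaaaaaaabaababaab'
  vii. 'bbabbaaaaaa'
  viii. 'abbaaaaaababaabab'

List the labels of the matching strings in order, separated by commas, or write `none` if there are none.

i, ii, iii, iv, v, vi, viii

i → match
ii → match
iii → match
iv → match
v → match
vi → match
vii → no match — must end with 'ab'
viii → match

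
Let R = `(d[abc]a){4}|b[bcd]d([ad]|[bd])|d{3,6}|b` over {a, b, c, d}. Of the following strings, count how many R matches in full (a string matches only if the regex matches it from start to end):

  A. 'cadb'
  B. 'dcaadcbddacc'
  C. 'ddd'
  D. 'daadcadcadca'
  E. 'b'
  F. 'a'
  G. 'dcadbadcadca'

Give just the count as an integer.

A → no match
B → no match
C → match
D → match
E → match
F → no match
G → match
Total matched: 4

4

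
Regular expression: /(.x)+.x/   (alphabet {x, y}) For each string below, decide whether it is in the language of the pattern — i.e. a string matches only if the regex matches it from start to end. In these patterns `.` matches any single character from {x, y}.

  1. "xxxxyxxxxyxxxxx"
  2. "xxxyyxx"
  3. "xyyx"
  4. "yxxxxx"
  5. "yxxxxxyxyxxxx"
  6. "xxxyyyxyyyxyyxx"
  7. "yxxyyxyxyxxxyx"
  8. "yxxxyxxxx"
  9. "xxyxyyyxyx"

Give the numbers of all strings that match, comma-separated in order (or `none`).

1 → no match
2 → no match
3 → no match
4 → match
5 → no match
6 → no match
7 → no match
8 → no match
9 → no match

4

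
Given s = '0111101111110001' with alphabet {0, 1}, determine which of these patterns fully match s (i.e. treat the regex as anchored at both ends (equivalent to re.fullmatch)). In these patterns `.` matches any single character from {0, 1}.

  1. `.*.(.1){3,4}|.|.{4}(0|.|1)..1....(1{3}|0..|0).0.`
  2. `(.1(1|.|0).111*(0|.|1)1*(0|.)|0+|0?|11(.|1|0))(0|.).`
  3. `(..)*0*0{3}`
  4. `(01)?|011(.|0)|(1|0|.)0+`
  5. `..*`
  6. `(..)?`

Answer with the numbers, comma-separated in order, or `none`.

1 → match
2 → no match
3 → no match — must end with '0'
4 → no match
5 → match
6 → no match

1, 5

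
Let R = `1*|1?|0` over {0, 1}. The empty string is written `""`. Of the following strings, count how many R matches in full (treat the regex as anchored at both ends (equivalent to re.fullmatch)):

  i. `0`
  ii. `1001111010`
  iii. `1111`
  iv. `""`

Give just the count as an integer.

i → match
ii → no match
iii → match
iv → match
Total matched: 3

3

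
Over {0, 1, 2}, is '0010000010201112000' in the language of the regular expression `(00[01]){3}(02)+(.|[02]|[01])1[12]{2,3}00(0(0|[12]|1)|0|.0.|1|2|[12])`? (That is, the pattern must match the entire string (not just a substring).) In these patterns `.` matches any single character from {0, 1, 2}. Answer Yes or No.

Yes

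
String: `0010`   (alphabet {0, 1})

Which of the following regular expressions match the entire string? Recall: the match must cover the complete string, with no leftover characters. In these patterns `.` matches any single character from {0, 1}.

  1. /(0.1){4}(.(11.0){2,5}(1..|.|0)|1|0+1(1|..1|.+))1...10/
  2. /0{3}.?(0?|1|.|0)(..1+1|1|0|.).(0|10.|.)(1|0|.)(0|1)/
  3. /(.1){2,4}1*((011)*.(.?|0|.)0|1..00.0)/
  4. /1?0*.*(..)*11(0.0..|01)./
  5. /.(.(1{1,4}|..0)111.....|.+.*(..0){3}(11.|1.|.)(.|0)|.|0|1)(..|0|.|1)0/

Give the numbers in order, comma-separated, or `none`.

5

1 → no match
2 → no match
3 → no match
4 → no match
5 → match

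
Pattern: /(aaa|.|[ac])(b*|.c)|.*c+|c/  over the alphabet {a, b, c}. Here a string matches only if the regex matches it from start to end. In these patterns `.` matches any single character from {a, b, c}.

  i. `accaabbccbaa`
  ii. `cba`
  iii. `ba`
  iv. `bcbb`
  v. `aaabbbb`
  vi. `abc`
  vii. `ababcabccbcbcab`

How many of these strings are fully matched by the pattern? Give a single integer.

i → no match
ii → no match
iii → no match
iv → no match
v → match
vi → match
vii → no match
Total matched: 2

2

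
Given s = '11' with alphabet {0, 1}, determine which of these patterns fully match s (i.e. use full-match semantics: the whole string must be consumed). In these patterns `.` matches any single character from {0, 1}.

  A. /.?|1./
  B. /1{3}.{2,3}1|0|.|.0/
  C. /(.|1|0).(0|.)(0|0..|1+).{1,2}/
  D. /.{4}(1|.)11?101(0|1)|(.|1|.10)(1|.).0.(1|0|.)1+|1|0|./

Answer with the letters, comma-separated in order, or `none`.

A → match
B → no match
C → no match
D → no match

A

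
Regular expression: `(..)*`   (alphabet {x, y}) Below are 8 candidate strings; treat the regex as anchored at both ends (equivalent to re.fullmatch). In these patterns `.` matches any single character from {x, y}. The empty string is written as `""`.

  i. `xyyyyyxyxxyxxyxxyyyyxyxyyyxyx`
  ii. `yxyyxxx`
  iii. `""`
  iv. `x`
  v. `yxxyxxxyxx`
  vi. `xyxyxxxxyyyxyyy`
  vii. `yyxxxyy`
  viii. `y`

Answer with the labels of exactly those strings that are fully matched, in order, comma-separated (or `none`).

i → no match
ii → no match
iii → match
iv → no match
v → match
vi → no match
vii → no match
viii → no match

iii, v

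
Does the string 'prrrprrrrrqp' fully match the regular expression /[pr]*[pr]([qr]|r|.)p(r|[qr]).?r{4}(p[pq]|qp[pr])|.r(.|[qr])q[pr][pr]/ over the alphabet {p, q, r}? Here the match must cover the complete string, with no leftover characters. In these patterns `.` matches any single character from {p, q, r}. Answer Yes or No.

No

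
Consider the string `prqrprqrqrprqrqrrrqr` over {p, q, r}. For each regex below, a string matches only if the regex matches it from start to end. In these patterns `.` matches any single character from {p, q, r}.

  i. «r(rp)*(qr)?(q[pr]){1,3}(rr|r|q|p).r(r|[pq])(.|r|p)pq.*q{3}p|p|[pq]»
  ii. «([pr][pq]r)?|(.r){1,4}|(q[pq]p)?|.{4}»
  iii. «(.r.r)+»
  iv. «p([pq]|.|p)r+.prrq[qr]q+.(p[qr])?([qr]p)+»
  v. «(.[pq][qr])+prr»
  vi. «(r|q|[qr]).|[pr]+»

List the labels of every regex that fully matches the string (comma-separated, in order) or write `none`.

iii

i → no match
ii → no match
iii → match
iv → no match — must end with `p`
v → no match — must end with `prr`
vi → no match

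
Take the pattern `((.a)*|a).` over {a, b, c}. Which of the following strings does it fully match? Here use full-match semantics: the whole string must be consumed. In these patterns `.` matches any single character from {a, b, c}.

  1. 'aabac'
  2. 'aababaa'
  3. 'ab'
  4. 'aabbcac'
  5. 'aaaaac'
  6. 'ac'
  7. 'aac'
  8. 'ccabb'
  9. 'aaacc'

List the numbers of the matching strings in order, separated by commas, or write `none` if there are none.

1 → match
2 → match
3 → match
4 → no match
5 → no match
6 → match
7 → match
8 → no match
9 → no match

1, 2, 3, 6, 7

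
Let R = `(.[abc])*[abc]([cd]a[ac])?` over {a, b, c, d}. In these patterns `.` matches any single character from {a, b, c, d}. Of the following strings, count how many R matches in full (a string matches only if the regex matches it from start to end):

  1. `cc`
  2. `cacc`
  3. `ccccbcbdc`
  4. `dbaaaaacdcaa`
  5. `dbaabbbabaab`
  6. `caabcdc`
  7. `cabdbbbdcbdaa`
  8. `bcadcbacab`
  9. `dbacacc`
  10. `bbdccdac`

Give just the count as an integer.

1. `cc` → no match
2. `cacc` → no match
3. `ccccbcbdc` → no match
4. `dbaaaaacdcaa` → no match
5. `dbaabbbabaab` → no match
6. `caabcdc` → no match
7 → no match
8. `bcadcbacab` → no match
9. `dbacacc` → match
10. `bbdccdac` → match
Total matched: 2

2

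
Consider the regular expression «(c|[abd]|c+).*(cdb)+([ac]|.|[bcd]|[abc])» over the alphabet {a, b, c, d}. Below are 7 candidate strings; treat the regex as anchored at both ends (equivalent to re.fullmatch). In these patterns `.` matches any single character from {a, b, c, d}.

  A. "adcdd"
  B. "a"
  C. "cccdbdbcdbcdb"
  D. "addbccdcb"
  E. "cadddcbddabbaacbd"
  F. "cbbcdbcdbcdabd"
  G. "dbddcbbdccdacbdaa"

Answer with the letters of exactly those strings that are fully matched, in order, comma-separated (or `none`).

A → no match
B → no match
C → no match
D → no match
E → no match
F → no match
G → no match

none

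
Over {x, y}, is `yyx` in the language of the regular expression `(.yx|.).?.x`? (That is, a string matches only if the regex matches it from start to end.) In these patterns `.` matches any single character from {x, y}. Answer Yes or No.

Yes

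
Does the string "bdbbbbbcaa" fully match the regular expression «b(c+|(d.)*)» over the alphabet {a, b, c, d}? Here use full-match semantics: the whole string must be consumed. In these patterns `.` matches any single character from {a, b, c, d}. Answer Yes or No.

No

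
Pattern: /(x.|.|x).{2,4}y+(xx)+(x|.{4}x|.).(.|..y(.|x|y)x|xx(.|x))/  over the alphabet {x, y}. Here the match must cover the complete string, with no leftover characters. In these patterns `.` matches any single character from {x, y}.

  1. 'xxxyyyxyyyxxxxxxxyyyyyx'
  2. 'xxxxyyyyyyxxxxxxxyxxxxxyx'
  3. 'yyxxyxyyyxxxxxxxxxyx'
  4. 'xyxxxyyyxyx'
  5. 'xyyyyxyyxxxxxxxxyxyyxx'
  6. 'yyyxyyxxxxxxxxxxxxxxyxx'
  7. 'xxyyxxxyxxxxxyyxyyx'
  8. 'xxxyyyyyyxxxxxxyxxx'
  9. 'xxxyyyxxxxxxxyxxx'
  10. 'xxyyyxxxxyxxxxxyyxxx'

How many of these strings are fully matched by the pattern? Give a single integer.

2

1 → no match
2 → no match
3 → no match
4 → no match
5 → no match
6 → match
7 → no match
8 → no match
9 → match
10 → no match
Total matched: 2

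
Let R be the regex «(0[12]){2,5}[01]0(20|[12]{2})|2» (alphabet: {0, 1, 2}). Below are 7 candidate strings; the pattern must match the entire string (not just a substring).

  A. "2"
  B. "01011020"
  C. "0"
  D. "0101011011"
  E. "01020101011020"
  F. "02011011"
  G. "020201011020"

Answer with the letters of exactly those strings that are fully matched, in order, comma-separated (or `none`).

A, B, D, E, F, G

A → match
B → match
C → no match
D → match
E → match
F → match
G → match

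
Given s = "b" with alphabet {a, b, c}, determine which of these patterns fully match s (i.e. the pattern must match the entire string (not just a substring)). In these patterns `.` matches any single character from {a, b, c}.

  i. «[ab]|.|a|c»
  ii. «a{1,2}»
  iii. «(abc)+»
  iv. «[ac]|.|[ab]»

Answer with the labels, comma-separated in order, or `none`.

i, iv

i → match
ii → no match — must start with "a"
iii → no match — must start with "abc"
iv → match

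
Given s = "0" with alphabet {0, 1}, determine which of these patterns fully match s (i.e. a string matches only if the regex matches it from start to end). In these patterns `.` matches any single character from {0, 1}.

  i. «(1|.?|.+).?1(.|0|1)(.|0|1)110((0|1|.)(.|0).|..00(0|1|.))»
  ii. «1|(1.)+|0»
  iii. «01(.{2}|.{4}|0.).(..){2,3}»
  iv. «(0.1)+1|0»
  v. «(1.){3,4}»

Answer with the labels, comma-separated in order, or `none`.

ii, iv

i → no match
ii → match
iii → no match — must start with "01"
iv → match
v → no match — must start with "1"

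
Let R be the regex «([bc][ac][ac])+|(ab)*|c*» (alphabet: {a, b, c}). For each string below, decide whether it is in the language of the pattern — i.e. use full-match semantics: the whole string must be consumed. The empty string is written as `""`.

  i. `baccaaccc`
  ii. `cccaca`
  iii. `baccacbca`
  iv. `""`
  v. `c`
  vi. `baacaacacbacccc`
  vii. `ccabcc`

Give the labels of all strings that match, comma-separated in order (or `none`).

i, iii, iv, v, vi, vii

i → match
ii → no match
iii → match
iv → match
v → match
vi → match
vii → match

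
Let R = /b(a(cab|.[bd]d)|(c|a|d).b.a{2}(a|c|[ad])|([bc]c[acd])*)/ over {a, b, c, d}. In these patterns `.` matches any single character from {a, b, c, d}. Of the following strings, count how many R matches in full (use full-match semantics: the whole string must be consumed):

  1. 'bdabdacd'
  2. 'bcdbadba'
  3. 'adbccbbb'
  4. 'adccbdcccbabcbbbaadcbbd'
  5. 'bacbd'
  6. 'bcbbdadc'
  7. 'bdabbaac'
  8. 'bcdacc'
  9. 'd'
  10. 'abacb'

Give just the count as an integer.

2

1 → no match
2 → no match
3 → no match — must start with 'b'
4 → no match — must start with 'b'
5 → match
6 → no match
7 → match
8 → no match
9 → no match — must start with 'b'
10 → no match — must start with 'b'
Total matched: 2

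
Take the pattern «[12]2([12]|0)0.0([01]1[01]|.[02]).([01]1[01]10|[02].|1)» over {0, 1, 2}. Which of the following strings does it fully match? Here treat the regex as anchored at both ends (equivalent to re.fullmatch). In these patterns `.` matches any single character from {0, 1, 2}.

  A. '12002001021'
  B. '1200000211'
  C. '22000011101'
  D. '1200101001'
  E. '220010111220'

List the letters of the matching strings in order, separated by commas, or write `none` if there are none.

A, B, C, D, E

A → match
B → match
C → match
D → match
E → match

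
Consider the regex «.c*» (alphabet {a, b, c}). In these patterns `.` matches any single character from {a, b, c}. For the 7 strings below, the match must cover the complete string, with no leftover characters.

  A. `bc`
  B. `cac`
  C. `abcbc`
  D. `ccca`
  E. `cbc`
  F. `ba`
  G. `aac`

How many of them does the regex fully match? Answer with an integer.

1

A. `bc` → match
B. `cac` → no match
C. `abcbc` → no match
D. `ccca` → no match
E. `cbc` → no match
F. `ba` → no match
G. `aac` → no match
Total matched: 1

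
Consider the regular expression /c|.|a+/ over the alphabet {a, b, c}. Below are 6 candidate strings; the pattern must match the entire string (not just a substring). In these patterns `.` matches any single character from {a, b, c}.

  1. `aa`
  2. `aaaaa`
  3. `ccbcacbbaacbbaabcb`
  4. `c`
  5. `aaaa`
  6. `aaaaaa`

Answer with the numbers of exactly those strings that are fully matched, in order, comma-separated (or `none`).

1 → match
2 → match
3 → no match
4 → match
5 → match
6 → match

1, 2, 4, 5, 6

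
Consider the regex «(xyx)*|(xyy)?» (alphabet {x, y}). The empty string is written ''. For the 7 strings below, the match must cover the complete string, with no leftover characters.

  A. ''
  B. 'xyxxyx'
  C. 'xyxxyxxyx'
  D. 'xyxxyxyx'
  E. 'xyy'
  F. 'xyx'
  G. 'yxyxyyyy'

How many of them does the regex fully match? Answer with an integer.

A → match
B → match
C → match
D → no match
E → match
F → match
G → no match
Total matched: 5

5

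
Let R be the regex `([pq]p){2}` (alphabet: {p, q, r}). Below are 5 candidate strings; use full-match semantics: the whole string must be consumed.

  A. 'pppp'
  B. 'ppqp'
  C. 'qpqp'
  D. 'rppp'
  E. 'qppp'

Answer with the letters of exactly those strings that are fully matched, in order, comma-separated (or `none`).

A, B, C, E

A → match
B → match
C → match
D → no match
E → match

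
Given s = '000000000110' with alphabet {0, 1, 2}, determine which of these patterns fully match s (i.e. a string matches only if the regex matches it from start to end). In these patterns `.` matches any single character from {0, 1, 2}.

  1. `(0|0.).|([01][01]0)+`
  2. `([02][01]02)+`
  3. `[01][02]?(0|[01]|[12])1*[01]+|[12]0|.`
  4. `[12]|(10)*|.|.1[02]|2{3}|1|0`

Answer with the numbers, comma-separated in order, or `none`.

1, 3

1 → match
2 → no match — must end with '02'
3 → match
4 → no match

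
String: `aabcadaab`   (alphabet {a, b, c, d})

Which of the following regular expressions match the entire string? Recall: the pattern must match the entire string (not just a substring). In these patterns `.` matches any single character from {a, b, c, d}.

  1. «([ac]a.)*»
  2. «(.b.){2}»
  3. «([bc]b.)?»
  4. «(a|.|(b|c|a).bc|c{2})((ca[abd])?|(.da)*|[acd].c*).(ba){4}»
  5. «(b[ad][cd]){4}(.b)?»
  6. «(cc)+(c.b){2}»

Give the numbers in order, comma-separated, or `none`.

1

1 → match
2 → no match
3 → no match
4 → no match — must end with `ba`
5 → no match — must start with `b`
6 → no match — must start with `cc`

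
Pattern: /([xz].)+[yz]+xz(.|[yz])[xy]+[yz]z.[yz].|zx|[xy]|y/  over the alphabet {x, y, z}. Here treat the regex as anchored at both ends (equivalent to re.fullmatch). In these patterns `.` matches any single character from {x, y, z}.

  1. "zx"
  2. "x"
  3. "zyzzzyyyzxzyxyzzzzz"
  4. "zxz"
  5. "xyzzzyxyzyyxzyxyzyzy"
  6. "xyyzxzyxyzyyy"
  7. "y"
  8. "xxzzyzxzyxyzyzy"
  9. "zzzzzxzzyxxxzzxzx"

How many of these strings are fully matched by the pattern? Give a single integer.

1 → match
2 → match
3 → match
4 → no match
5 → match
6 → match
7 → match
8 → match
9 → match
Total matched: 8

8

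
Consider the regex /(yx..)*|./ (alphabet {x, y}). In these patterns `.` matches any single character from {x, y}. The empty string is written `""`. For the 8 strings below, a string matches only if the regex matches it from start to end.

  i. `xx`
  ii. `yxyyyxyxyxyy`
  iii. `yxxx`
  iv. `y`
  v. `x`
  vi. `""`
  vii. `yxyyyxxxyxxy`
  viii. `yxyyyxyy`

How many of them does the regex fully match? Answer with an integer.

i → no match
ii → match
iii → match
iv → match
v → match
vi → match
vii → match
viii → match
Total matched: 7

7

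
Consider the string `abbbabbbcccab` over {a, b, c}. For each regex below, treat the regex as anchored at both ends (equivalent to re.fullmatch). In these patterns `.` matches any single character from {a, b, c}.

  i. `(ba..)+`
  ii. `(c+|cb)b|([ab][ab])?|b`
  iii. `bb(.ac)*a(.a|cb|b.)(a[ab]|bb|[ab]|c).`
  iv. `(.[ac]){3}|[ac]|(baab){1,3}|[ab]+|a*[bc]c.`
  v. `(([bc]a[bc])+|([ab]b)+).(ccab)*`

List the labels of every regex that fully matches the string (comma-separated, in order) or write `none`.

v

i → no match — must start with `ba`
ii → no match
iii → no match — must start with `bb`
iv → no match
v → match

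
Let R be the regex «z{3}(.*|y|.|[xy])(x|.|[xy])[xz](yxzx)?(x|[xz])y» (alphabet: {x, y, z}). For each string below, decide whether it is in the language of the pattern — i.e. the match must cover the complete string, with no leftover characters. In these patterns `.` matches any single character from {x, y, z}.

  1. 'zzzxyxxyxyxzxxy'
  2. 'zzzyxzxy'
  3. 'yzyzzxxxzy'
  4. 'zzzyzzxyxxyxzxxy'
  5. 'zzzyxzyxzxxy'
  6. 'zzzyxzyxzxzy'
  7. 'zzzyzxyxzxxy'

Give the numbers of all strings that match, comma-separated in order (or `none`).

1 → match
2 → match
3 → no match — must start with 'z'
4 → match
5 → match
6 → match
7 → match

1, 2, 4, 5, 6, 7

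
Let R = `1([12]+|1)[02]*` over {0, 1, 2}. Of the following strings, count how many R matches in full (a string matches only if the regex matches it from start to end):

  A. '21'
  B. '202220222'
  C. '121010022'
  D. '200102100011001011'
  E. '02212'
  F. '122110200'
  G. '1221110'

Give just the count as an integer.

2

A → no match — must start with '1'
B → no match — must start with '1'
C → no match
D → no match — must start with '1'
E → no match — must start with '1'
F → match
G → match
Total matched: 2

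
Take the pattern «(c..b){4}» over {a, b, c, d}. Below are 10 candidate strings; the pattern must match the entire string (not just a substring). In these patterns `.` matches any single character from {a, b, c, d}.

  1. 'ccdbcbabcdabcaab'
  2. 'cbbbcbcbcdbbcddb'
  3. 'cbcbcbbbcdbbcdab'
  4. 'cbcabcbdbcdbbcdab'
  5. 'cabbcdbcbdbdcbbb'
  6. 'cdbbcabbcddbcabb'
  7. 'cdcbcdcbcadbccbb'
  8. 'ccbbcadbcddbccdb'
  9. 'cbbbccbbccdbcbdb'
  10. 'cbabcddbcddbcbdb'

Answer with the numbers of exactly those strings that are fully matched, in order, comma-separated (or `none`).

1 → match
2 → match
3 → match
4 → no match
5 → no match
6 → match
7 → match
8 → match
9 → match
10 → match

1, 2, 3, 6, 7, 8, 9, 10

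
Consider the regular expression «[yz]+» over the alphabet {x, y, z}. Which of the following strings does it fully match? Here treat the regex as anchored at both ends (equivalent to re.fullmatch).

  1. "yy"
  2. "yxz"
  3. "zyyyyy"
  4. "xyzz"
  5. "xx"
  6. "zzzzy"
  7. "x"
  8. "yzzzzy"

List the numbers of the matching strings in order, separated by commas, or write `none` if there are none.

1 → match
2 → no match
3 → match
4 → no match
5 → no match
6 → match
7 → no match
8 → match

1, 3, 6, 8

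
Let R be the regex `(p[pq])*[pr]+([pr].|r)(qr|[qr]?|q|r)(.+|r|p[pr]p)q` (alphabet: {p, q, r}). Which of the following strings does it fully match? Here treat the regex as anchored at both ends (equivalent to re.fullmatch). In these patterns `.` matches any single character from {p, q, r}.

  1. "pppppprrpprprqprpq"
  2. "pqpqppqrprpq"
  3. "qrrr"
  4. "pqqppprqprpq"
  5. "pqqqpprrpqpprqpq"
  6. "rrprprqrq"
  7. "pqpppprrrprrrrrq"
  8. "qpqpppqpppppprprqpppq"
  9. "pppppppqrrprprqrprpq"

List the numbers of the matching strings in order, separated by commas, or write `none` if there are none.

1, 2, 6, 7, 9

1 → match
2 → match
3 → no match — must end with "q"
4 → no match
5 → no match
6 → match
7 → match
8 → no match
9 → match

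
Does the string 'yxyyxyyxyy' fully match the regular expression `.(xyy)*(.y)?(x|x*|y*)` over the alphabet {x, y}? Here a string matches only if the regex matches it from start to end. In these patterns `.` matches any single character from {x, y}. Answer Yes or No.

Yes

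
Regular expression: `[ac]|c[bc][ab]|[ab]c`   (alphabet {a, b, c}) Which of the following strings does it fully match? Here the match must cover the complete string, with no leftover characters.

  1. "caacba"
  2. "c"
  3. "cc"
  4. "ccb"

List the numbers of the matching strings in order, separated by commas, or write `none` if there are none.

2, 4

1. "caacba" → no match
2. "c" → match
3. "cc" → no match
4. "ccb" → match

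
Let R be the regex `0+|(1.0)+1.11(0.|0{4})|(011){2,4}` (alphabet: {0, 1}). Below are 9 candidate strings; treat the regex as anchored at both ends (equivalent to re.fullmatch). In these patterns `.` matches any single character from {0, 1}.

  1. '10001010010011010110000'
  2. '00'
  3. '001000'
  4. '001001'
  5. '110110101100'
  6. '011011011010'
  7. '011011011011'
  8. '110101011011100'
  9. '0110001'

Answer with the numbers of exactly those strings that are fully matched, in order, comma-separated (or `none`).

1 → no match
2 → match
3 → no match
4 → no match
5 → match
6 → no match
7 → match
8 → no match
9 → no match

2, 5, 7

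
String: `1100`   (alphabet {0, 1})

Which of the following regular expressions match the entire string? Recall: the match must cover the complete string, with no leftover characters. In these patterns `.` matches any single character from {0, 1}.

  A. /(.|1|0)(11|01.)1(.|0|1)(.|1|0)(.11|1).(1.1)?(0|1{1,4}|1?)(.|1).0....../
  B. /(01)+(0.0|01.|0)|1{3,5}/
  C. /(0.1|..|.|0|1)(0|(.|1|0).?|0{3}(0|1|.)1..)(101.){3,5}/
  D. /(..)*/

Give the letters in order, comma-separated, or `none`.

D

A → no match
B → no match
C → no match
D → match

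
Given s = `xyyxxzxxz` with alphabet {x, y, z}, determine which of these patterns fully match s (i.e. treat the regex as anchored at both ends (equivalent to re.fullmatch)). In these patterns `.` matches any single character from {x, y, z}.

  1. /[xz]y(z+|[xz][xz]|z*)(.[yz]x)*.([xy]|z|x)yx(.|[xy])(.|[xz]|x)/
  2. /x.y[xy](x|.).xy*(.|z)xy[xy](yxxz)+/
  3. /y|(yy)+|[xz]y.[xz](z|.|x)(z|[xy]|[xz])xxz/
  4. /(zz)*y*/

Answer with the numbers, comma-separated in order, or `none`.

3

1 → no match
2 → no match — must end with `yxxz`
3 → match
4 → no match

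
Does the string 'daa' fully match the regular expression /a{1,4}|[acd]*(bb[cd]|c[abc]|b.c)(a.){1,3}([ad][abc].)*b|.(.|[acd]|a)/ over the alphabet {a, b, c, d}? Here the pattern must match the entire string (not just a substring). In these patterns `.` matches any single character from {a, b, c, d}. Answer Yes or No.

No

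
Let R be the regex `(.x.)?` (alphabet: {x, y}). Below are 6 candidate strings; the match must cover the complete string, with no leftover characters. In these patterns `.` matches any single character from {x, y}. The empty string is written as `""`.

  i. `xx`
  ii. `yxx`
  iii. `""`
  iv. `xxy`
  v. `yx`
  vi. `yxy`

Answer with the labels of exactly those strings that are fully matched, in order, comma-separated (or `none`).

ii, iii, iv, vi

i → no match
ii → match
iii → match
iv → match
v → no match
vi → match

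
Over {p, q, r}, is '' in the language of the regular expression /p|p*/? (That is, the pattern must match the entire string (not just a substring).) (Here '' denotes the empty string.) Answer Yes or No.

Yes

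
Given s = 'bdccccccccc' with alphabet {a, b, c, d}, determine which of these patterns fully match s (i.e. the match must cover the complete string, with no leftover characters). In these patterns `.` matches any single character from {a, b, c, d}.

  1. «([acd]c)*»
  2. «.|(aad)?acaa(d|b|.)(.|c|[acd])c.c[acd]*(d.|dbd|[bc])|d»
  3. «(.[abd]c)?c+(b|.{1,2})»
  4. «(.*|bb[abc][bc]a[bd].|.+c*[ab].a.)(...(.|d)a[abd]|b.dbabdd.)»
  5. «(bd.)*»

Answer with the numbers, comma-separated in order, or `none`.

1 → no match
2 → no match
3 → match
4 → no match
5 → no match

3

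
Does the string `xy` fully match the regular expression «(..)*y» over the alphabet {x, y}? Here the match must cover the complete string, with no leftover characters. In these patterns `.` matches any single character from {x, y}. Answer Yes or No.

No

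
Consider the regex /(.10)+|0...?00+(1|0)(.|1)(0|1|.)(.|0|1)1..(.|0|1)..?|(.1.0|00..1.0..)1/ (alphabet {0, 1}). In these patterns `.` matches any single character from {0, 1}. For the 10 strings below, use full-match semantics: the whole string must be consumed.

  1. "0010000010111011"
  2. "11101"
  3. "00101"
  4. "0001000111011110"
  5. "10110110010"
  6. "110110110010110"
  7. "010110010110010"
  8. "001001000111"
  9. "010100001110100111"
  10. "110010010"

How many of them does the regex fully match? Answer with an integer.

1 → match
2 → match
3 → no match
4 → match
5 → no match
6 → match
7 → match
8 → no match
9 → match
10 → match
Total matched: 7

7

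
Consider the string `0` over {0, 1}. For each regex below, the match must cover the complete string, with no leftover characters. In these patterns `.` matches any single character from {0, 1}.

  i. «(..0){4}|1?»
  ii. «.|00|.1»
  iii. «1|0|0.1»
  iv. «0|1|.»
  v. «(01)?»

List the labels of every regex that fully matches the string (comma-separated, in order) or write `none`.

i → no match
ii → match
iii → match
iv → match
v → no match

ii, iii, iv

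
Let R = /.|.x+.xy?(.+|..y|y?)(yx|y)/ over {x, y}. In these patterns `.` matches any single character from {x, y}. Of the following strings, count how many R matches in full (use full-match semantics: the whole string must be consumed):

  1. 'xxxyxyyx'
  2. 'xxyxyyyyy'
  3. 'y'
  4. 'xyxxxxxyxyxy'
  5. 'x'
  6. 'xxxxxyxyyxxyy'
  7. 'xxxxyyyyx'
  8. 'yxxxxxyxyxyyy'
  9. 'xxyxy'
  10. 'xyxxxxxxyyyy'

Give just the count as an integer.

8

1 → match
2 → match
3 → match
4 → no match
5 → match
6 → match
7 → match
8 → match
9 → match
10 → no match
Total matched: 8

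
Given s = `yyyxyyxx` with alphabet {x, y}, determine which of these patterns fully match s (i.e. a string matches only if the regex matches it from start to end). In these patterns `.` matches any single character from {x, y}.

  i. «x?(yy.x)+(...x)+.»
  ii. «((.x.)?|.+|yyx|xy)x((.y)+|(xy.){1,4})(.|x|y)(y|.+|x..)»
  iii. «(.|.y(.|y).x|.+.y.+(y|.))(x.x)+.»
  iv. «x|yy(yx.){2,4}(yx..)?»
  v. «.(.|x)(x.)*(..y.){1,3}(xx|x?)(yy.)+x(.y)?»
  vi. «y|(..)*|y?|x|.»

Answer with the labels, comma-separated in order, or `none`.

i → no match
ii → match
iii → no match
iv → match
v → no match
vi → match

ii, iv, vi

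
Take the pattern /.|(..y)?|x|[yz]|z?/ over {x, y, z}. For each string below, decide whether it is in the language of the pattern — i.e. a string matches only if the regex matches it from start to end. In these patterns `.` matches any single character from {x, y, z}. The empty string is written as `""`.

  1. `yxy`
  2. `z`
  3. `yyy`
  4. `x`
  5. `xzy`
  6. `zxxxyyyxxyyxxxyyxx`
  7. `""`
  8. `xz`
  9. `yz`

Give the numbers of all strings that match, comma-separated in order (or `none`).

1 → match
2 → match
3 → match
4 → match
5 → match
6 → no match
7 → match
8 → no match
9 → no match

1, 2, 3, 4, 5, 7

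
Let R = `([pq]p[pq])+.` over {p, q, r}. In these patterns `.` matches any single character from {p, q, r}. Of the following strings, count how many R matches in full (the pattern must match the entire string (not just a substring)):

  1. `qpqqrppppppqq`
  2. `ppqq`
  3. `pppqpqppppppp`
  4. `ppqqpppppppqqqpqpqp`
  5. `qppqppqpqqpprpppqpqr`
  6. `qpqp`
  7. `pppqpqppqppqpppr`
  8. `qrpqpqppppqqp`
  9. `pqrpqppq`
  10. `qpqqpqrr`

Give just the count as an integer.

1 → no match
2. `ppqq` → match
3 → match
4 → no match
5 → no match
6. `qpqp` → match
7 → match
8 → no match
9. `pqrpqppq` → no match
10. `qpqqpqrr` → no match
Total matched: 4

4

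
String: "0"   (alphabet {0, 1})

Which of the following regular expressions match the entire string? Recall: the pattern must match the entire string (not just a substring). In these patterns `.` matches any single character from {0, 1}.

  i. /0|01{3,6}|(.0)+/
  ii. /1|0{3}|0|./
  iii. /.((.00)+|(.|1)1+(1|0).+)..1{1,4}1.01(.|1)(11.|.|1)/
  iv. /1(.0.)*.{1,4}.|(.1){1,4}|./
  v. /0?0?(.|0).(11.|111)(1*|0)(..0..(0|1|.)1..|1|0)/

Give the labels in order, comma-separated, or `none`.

i → match
ii → match
iii → no match
iv → match
v → no match

i, ii, iv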